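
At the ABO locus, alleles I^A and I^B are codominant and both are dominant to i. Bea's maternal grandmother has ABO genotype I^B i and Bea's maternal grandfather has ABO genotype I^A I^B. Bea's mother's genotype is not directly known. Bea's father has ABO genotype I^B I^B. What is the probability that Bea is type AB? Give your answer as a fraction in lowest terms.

Bea's mother's ABO genotype from I^B i × I^A I^B: 1/4 I^A I^B, 1/4 I^A i, 1/4 I^B I^B, 1/4 I^B i.
Crossing each possibility with the father I^B I^B and summing P(type AB): 1/4·1/2 + 1/4·1/2 + 1/4·0 + 1/4·0 = 1/4.

1/4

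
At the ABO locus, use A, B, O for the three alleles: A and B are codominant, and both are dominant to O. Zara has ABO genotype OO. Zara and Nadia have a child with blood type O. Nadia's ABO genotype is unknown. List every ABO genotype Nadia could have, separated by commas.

AO, BO, OO

For each candidate genotype of Nadia, check whether crossing it with OO can produce every observed child phenotype.
  AA → possible child types {A} ✗
  AB → possible child types {A, B} ✗
  AO → possible child types {O, A} ✓
  BB → possible child types {B} ✗
  BO → possible child types {O, B} ✓
  OO → possible child types {O} ✓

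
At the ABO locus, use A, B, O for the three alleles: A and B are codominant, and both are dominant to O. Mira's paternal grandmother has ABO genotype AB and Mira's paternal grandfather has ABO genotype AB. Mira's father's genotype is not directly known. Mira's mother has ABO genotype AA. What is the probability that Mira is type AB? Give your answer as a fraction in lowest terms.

Mira's father's ABO genotype from AB × AB: 1/4 AA, 1/2 AB, 1/4 BB.
Crossing each possibility with the mother AA and summing P(type AB): 1/4·0 + 1/2·1/2 + 1/4·1 = 1/2.

1/2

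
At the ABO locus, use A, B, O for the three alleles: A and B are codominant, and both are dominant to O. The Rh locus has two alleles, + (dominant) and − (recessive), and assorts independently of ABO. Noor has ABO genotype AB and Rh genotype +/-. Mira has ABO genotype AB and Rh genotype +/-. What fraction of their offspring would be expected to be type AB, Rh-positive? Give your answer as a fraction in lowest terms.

ABO cross AB × AB → offspring phenotypes: 1/4 A, 1/4 B, 1/2 AB.
Rh cross +/- × +/- → 3/4 Rh+, 1/4 Rh-.
Independent loci: P(type AB, Rh-positive) = 1/2 × 3/4 = 3/8.

3/8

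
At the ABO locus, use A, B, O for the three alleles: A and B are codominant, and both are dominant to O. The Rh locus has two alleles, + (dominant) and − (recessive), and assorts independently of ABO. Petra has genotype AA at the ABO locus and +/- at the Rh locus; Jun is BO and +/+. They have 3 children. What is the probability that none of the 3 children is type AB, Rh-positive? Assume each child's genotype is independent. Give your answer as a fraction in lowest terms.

1/8

ABO cross AA × BO → 1/2 A, 1/2 AB.
Rh cross +/- × +/+ → 1 Rh+; so P(type AB, Rh-positive) = 1/2 × 1 = 1/2 per child.
P(not type AB, Rh-positive) = 1/2 for one child; (1/2)^3 = 1/8.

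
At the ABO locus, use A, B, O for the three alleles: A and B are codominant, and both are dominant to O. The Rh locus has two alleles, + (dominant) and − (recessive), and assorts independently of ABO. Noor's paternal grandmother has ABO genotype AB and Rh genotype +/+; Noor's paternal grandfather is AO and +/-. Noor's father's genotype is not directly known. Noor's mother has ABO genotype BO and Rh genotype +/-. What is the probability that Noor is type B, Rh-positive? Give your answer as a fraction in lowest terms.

21/64

Noor's father's ABO genotype from AB × AO: 1/4 AA, 1/4 AB, 1/4 AO, 1/4 BO.
Crossing each possibility with the mother BO and summing P(type B): 1/4·0 + 1/4·1/2 + 1/4·1/4 + 1/4·3/4 = 3/8.
Similarly for Rh via the father's Rh distribution: P(Rh+) = 7/8.
Independent loci: 3/8 × 7/8 = 21/64.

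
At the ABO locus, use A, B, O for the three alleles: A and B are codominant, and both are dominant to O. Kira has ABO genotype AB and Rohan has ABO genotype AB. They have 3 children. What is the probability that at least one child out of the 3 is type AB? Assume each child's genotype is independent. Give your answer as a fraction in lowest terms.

7/8

ABO cross AB × AB → 1/4 A, 1/4 B, 1/2 AB.
So P(type AB) = 1/2 per child.
P(none) = (1/2)^3 = 1/8; P(at least one) = 1 − 1/8 = 7/8.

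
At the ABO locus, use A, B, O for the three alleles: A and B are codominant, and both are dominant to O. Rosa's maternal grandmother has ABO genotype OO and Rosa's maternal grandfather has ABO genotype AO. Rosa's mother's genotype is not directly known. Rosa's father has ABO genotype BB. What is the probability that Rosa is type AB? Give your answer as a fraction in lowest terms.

Rosa's mother's ABO genotype from OO × AO: 1/2 AO, 1/2 OO.
Crossing each possibility with the father BB and summing P(type AB): 1/2·1/2 + 1/2·0 = 1/4.

1/4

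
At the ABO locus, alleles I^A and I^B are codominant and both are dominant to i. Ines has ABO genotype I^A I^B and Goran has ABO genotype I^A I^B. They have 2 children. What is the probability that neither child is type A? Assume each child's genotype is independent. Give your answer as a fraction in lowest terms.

9/16

ABO cross I^A I^B × I^A I^B → 1/4 A, 1/4 B, 1/2 AB.
So P(type A) = 1/4 per child.
P(not type A) = 3/4 for one child; (3/4)^2 = 9/16.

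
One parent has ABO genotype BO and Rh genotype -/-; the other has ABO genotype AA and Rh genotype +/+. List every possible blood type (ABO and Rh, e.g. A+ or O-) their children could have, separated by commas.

A+, AB+

Gametes from BO × AA give offspring ABO genotypes AB, AO, i.e. phenotypes A, AB.
Rh cross -/- × +/+ → phenotypes Rh+.
Combining independently: A+, AB+.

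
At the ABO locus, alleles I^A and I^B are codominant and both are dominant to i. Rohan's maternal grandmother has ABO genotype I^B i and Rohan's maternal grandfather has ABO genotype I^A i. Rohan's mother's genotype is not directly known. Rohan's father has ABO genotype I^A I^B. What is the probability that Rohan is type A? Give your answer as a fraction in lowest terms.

Rohan's mother's ABO genotype from I^B i × I^A i: 1/4 I^A I^B, 1/4 I^A i, 1/4 I^B i, 1/4 i i.
Crossing each possibility with the father I^A I^B and summing P(type A): 1/4·1/4 + 1/4·1/2 + 1/4·1/4 + 1/4·1/2 = 3/8.

3/8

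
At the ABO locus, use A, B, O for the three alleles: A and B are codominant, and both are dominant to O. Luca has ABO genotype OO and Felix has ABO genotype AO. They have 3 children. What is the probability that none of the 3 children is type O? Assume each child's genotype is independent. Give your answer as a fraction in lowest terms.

ABO cross OO × AO → 1/2 O, 1/2 A.
So P(type O) = 1/2 per child.
P(not type O) = 1/2 for one child; (1/2)^3 = 1/8.

1/8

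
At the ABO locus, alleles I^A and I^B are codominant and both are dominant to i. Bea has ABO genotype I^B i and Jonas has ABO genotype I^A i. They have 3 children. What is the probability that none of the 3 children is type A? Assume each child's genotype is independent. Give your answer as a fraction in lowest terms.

ABO cross I^B i × I^A i → 1/4 O, 1/4 A, 1/4 B, 1/4 AB.
So P(type A) = 1/4 per child.
P(not type A) = 3/4 for one child; (3/4)^3 = 27/64.

27/64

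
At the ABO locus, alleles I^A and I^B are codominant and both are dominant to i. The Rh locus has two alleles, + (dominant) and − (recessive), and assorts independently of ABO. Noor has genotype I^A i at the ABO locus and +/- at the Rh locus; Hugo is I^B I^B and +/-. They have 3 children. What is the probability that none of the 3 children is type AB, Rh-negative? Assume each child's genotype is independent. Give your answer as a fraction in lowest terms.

ABO cross I^A i × I^B I^B → 1/2 B, 1/2 AB.
Rh cross +/- × +/- → 3/4 Rh+, 1/4 Rh-; so P(type AB, Rh-negative) = 1/2 × 1/4 = 1/8 per child.
P(not type AB, Rh-negative) = 7/8 for one child; (7/8)^3 = 343/512.

343/512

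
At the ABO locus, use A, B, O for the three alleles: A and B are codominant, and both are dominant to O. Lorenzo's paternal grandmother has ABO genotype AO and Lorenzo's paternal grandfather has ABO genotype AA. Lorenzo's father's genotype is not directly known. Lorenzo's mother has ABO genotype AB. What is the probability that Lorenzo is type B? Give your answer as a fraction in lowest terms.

1/8

Lorenzo's father's ABO genotype from AO × AA: 1/2 AA, 1/2 AO.
Crossing each possibility with the mother AB and summing P(type B): 1/2·0 + 1/2·1/4 = 1/8.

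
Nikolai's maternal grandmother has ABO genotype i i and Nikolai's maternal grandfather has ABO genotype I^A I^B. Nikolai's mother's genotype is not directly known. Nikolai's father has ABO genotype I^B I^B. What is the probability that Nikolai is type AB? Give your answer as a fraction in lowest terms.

Nikolai's mother's ABO genotype from i i × I^A I^B: 1/2 I^A i, 1/2 I^B i.
Crossing each possibility with the father I^B I^B and summing P(type AB): 1/2·1/2 + 1/2·0 = 1/4.

1/4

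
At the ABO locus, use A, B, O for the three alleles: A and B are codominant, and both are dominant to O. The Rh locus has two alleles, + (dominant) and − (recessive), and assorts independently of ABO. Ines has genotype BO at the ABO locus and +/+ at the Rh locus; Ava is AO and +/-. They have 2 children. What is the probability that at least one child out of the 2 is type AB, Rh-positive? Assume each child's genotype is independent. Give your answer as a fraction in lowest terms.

7/16

ABO cross BO × AO → 1/4 O, 1/4 A, 1/4 B, 1/4 AB.
Rh cross +/+ × +/- → 1 Rh+; so P(type AB, Rh-positive) = 1/4 × 1 = 1/4 per child.
P(none) = (3/4)^2 = 9/16; P(at least one) = 1 − 9/16 = 7/16.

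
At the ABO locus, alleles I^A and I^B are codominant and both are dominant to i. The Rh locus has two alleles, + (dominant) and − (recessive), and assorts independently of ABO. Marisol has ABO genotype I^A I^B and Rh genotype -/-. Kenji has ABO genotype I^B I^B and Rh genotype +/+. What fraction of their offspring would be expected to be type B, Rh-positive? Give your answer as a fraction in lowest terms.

ABO cross I^A I^B × I^B I^B → offspring phenotypes: 1/2 B, 1/2 AB.
Rh cross -/- × +/+ → 1 Rh+.
Independent loci: P(type B, Rh-positive) = 1/2 × 1 = 1/2.

1/2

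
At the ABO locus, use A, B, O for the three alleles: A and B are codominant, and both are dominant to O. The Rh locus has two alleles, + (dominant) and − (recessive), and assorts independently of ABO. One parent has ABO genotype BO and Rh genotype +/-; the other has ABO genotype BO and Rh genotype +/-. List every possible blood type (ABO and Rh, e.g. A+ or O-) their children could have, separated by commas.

O+, O-, B+, B-

Gametes from BO × BO give offspring ABO genotypes BB, BO, OO, i.e. phenotypes O, B.
Rh cross +/- × +/- → phenotypes Rh+, Rh-.
Combining independently: O+, O-, B+, B-.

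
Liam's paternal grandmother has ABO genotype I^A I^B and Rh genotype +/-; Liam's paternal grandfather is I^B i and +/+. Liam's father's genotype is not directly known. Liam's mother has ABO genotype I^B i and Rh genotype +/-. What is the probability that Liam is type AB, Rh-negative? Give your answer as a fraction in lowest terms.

Liam's father's ABO genotype from I^A I^B × I^B i: 1/4 I^A I^B, 1/4 I^A i, 1/4 I^B I^B, 1/4 I^B i.
Crossing each possibility with the mother I^B i and summing P(type AB): 1/4·1/4 + 1/4·1/4 + 1/4·0 + 1/4·0 = 1/8.
Similarly for Rh via the father's Rh distribution: P(Rh-) = 1/8.
Independent loci: 1/8 × 1/8 = 1/64.

1/64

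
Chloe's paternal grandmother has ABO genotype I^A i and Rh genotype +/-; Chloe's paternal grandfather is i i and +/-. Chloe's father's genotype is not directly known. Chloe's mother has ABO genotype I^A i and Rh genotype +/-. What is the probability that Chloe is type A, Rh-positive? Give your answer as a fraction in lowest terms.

Chloe's father's ABO genotype from I^A i × i i: 1/2 I^A i, 1/2 i i.
Crossing each possibility with the mother I^A i and summing P(type A): 1/2·3/4 + 1/2·1/2 = 5/8.
Similarly for Rh via the father's Rh distribution: P(Rh+) = 3/4.
Independent loci: 5/8 × 3/4 = 15/32.

15/32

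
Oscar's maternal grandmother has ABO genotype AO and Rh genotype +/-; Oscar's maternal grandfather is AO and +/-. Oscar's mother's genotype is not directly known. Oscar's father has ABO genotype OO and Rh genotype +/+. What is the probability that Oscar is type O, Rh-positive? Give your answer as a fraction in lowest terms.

Oscar's mother's ABO genotype from AO × AO: 1/4 AA, 1/2 AO, 1/4 OO.
Crossing each possibility with the father OO and summing P(type O): 1/4·0 + 1/2·1/2 + 1/4·1 = 1/2.
Similarly for Rh via the mother's Rh distribution: P(Rh+) = 1.
Independent loci: 1/2 × 1 = 1/2.

1/2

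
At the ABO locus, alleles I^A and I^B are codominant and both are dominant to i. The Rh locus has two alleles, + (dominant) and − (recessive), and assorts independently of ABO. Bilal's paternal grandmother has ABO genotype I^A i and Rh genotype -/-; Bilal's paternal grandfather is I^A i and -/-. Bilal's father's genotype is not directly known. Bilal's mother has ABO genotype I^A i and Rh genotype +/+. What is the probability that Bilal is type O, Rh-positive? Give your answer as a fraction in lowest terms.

Bilal's father's ABO genotype from I^A i × I^A i: 1/4 I^A I^A, 1/2 I^A i, 1/4 i i.
Crossing each possibility with the mother I^A i and summing P(type O): 1/4·0 + 1/2·1/4 + 1/4·1/2 = 1/4.
Similarly for Rh via the father's Rh distribution: P(Rh+) = 1.
Independent loci: 1/4 × 1 = 1/4.

1/4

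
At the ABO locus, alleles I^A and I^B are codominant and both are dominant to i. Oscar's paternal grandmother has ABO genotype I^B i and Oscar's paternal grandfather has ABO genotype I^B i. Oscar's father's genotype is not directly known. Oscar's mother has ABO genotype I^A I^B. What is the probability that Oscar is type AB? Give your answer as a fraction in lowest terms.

Oscar's father's ABO genotype from I^B i × I^B i: 1/4 I^B I^B, 1/2 I^B i, 1/4 i i.
Crossing each possibility with the mother I^A I^B and summing P(type AB): 1/4·1/2 + 1/2·1/4 + 1/4·0 = 1/4.

1/4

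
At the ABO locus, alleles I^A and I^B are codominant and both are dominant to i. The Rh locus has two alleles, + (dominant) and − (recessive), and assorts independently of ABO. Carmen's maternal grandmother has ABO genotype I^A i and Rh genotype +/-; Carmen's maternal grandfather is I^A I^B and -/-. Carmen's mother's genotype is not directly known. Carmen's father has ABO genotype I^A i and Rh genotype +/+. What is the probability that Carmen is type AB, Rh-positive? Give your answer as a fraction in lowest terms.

1/8

Carmen's mother's ABO genotype from I^A i × I^A I^B: 1/4 I^A I^A, 1/4 I^A I^B, 1/4 I^A i, 1/4 I^B i.
Crossing each possibility with the father I^A i and summing P(type AB): 1/4·0 + 1/4·1/4 + 1/4·0 + 1/4·1/4 = 1/8.
Similarly for Rh via the mother's Rh distribution: P(Rh+) = 1.
Independent loci: 1/8 × 1 = 1/8.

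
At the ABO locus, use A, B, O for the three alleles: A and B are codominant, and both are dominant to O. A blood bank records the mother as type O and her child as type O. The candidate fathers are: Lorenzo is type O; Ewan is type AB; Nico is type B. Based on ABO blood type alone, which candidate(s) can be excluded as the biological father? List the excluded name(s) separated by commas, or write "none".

Ewan

A candidate is excluded only if no genotype consistent with his phenotype could produce a type O child with a type O mother.
Ewan (type AB): no genotype consistent with that phenotype can produce a type-O child with a type-O mother.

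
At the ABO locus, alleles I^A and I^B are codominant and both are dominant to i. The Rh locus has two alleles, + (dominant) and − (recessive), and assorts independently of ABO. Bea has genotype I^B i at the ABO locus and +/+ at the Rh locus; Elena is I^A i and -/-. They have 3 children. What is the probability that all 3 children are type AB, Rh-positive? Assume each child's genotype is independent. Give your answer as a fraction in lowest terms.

1/64

ABO cross I^B i × I^A i → 1/4 O, 1/4 A, 1/4 B, 1/4 AB.
Rh cross +/+ × -/- → 1 Rh+; so P(type AB, Rh-positive) = 1/4 × 1 = 1/4 per child.
All 3 independent: (1/4)^3 = 1/64.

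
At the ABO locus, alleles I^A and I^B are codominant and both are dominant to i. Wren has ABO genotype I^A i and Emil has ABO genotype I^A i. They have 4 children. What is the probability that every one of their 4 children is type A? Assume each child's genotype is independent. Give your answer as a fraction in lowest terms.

81/256

ABO cross I^A i × I^A i → 1/4 O, 3/4 A.
So P(type A) = 3/4 per child.
All 4 independent: (3/4)^4 = 81/256.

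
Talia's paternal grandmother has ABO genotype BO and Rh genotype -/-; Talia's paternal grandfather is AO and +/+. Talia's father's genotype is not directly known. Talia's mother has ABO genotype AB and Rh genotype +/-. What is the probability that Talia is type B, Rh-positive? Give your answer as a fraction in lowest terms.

Talia's father's ABO genotype from BO × AO: 1/4 AB, 1/4 AO, 1/4 BO, 1/4 OO.
Crossing each possibility with the mother AB and summing P(type B): 1/4·1/4 + 1/4·1/4 + 1/4·1/2 + 1/4·1/2 = 3/8.
Similarly for Rh via the father's Rh distribution: P(Rh+) = 3/4.
Independent loci: 3/8 × 3/4 = 9/32.

9/32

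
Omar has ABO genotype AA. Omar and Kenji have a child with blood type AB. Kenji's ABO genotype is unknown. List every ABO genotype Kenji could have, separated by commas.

AB, BB, BO

For each candidate genotype of Kenji, check whether crossing it with AA can produce every observed child phenotype.
  AA → possible child types {A} ✗
  AB → possible child types {A, AB} ✓
  AO → possible child types {A} ✗
  BB → possible child types {AB} ✓
  BO → possible child types {A, AB} ✓
  OO → possible child types {A} ✗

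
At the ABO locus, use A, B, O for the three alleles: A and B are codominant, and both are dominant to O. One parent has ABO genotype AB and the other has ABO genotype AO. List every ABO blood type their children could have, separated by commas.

A, B, AB

Gametes from AB × AO give offspring ABO genotypes AA, AB, AO, BO, i.e. phenotypes A, B, AB.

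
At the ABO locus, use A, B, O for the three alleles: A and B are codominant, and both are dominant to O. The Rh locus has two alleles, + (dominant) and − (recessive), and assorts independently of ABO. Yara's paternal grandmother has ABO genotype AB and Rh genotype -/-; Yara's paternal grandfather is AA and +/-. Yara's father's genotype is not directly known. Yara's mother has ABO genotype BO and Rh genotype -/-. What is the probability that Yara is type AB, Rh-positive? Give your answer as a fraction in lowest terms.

Yara's father's ABO genotype from AB × AA: 1/2 AA, 1/2 AB.
Crossing each possibility with the mother BO and summing P(type AB): 1/2·1/2 + 1/2·1/4 = 3/8.
Similarly for Rh via the father's Rh distribution: P(Rh+) = 1/4.
Independent loci: 3/8 × 1/4 = 3/32.

3/32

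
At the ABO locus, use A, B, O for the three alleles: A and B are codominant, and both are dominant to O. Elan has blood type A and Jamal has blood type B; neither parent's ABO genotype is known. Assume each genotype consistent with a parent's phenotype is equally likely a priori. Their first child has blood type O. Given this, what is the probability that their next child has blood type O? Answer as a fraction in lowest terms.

1/4

Possible genotypes: Elan ∈ {AA, AO}; Jamal ∈ {BB, BO}.
Weight each parental genotype pair by prior × P(type-O child):
  AO × BO: posterior weight 1; P(next child type O) = 1/4.
Weighted sum = 1/4.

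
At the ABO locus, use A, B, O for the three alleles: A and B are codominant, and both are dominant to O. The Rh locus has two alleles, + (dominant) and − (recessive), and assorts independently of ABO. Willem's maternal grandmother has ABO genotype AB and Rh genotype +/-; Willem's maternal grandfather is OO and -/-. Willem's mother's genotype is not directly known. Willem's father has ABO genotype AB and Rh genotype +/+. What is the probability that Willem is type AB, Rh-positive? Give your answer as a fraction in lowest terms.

1/4

Willem's mother's ABO genotype from AB × OO: 1/2 AO, 1/2 BO.
Crossing each possibility with the father AB and summing P(type AB): 1/2·1/4 + 1/2·1/4 = 1/4.
Similarly for Rh via the mother's Rh distribution: P(Rh+) = 1.
Independent loci: 1/4 × 1 = 1/4.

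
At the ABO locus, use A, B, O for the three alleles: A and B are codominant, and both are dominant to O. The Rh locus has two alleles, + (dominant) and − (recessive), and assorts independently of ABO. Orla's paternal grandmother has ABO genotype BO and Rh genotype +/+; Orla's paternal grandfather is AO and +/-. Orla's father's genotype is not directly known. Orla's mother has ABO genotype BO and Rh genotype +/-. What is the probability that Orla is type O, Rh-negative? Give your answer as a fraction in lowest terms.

1/32

Orla's father's ABO genotype from BO × AO: 1/4 AB, 1/4 AO, 1/4 BO, 1/4 OO.
Crossing each possibility with the mother BO and summing P(type O): 1/4·0 + 1/4·1/4 + 1/4·1/4 + 1/4·1/2 = 1/4.
Similarly for Rh via the father's Rh distribution: P(Rh-) = 1/8.
Independent loci: 1/4 × 1/8 = 1/32.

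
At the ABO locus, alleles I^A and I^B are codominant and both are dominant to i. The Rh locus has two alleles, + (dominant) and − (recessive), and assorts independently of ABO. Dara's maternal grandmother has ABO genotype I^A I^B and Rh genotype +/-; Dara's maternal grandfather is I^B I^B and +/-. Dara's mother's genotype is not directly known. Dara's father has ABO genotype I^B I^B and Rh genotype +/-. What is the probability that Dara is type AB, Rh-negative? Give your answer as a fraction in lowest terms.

1/16

Dara's mother's ABO genotype from I^A I^B × I^B I^B: 1/2 I^A I^B, 1/2 I^B I^B.
Crossing each possibility with the father I^B I^B and summing P(type AB): 1/2·1/2 + 1/2·0 = 1/4.
Similarly for Rh via the mother's Rh distribution: P(Rh-) = 1/4.
Independent loci: 1/4 × 1/4 = 1/16.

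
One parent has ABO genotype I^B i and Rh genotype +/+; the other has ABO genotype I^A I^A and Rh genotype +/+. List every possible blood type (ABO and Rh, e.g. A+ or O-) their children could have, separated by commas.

A+, AB+

Gametes from I^B i × I^A I^A give offspring ABO genotypes I^A I^B, I^A i, i.e. phenotypes A, AB.
Rh cross +/+ × +/+ → phenotypes Rh+.
Combining independently: A+, AB+.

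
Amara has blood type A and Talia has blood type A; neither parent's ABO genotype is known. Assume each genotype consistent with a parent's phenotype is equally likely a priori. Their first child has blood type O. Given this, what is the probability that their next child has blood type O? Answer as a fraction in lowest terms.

Possible genotypes: Amara ∈ {AA, AO}; Talia ∈ {AA, AO}.
Weight each parental genotype pair by prior × P(type-O child):
  AO × AO: posterior weight 1; P(next child type O) = 1/4.
Weighted sum = 1/4.

1/4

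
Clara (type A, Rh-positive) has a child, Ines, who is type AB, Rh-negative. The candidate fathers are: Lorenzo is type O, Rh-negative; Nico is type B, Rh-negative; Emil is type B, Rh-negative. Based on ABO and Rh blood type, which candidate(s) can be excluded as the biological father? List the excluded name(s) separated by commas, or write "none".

Lorenzo

A candidate is excluded only if no genotype consistent with his phenotype could produce a type AB, Rh-negative child with a type A, Rh-positive mother.
Lorenzo (type O, Rh-): no genotype consistent with that phenotype can produce a type-AB Rh- child with a type-A mother.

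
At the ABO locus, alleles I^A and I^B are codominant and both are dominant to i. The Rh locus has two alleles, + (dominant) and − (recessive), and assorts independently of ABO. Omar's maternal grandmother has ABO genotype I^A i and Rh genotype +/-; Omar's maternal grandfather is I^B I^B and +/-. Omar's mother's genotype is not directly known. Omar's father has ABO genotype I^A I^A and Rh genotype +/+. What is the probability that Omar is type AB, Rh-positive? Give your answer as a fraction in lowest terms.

Omar's mother's ABO genotype from I^A i × I^B I^B: 1/2 I^A I^B, 1/2 I^B i.
Crossing each possibility with the father I^A I^A and summing P(type AB): 1/2·1/2 + 1/2·1/2 = 1/2.
Similarly for Rh via the mother's Rh distribution: P(Rh+) = 1.
Independent loci: 1/2 × 1 = 1/2.

1/2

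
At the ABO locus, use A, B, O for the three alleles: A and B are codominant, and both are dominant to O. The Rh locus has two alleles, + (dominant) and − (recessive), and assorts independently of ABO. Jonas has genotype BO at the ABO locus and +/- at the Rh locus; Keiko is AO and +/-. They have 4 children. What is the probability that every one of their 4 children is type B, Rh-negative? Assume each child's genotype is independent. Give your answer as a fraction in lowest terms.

1/65536

ABO cross BO × AO → 1/4 O, 1/4 A, 1/4 B, 1/4 AB.
Rh cross +/- × +/- → 3/4 Rh+, 1/4 Rh-; so P(type B, Rh-negative) = 1/4 × 1/4 = 1/16 per child.
All 4 independent: (1/16)^4 = 1/65536.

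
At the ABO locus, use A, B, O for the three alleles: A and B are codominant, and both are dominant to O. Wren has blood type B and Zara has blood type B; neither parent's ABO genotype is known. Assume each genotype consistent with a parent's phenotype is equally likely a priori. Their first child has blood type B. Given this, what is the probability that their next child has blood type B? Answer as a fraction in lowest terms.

Possible genotypes: Wren ∈ {BB, BO}; Zara ∈ {BB, BO}.
Weight each parental genotype pair by prior × P(type-B child):
  BB × BB: posterior weight 4/15; P(next child type B) = 1.
  BB × BO: posterior weight 4/15; P(next child type B) = 1.
  BO × BB: posterior weight 4/15; P(next child type B) = 1.
  BO × BO: posterior weight 1/5; P(next child type B) = 3/4.
Weighted sum = 19/20.

19/20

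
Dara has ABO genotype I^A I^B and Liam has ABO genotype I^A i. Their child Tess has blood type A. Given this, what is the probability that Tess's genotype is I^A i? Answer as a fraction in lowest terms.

1/2

Cross I^A I^B × I^A i → 1/4 I^A I^A, 1/4 I^A I^B, 1/4 I^A i, 1/4 I^B i.
Type-A genotypes among offspring: I^A I^A (1/4), I^A i (1/4); total 1/2.
P(I^A i | type A) = (1/4) / (1/2) = 1/2.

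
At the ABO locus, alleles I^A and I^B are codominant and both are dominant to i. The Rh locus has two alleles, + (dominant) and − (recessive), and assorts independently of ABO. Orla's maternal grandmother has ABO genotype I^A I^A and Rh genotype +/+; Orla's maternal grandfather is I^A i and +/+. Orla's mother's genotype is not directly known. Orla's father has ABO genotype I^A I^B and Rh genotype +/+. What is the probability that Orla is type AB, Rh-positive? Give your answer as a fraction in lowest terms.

Orla's mother's ABO genotype from I^A I^A × I^A i: 1/2 I^A I^A, 1/2 I^A i.
Crossing each possibility with the father I^A I^B and summing P(type AB): 1/2·1/2 + 1/2·1/4 = 3/8.
Similarly for Rh via the mother's Rh distribution: P(Rh+) = 1.
Independent loci: 3/8 × 1 = 3/8.

3/8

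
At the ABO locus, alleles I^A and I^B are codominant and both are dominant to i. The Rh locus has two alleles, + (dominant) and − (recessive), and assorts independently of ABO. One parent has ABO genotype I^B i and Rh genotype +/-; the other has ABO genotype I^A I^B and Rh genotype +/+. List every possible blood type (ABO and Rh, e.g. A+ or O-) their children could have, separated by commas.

Gametes from I^B i × I^A I^B give offspring ABO genotypes I^A I^B, I^A i, I^B I^B, I^B i, i.e. phenotypes A, B, AB.
Rh cross +/- × +/+ → phenotypes Rh+.
Combining independently: A+, B+, AB+.

A+, B+, AB+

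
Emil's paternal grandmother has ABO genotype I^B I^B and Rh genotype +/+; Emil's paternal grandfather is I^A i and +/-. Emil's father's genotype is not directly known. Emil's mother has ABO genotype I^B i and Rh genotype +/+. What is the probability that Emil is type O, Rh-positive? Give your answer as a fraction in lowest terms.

Emil's father's ABO genotype from I^B I^B × I^A i: 1/2 I^A I^B, 1/2 I^B i.
Crossing each possibility with the mother I^B i and summing P(type O): 1/2·0 + 1/2·1/4 = 1/8.
Similarly for Rh via the father's Rh distribution: P(Rh+) = 1.
Independent loci: 1/8 × 1 = 1/8.

1/8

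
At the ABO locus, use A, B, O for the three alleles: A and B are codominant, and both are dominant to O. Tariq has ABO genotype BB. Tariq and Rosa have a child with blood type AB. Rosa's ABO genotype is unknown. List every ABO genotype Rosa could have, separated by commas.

AA, AB, AO

For each candidate genotype of Rosa, check whether crossing it with BB can produce every observed child phenotype.
  AA → possible child types {AB} ✓
  AB → possible child types {B, AB} ✓
  AO → possible child types {B, AB} ✓
  BB → possible child types {B} ✗
  BO → possible child types {B} ✗
  OO → possible child types {B} ✗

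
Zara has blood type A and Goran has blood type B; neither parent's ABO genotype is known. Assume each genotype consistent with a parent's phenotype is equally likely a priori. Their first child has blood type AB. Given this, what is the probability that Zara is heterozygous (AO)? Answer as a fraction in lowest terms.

Possible genotypes: Zara ∈ {AA, AO}; Goran ∈ {BB, BO}.
Weight each parental genotype pair by prior × P(type-AB child):
  AA × BB: posterior weight 4/9.
  AA × BO: posterior weight 2/9.
  AO × BB: posterior weight 2/9.
  AO × BO: posterior weight 1/9.
Sum the posterior weight over pairs where Zara is AO: 1/3.

1/3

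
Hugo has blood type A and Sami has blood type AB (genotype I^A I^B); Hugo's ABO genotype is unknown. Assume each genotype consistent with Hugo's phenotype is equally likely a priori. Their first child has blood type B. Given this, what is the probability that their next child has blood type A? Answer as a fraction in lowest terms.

1/2

Possible genotypes: Hugo ∈ {I^A I^A, I^A i}; Sami ∈ {I^A I^B}.
Weight each parental genotype pair by prior × P(type-B child):
  I^A i × I^A I^B: posterior weight 1; P(next child type A) = 1/2.
Weighted sum = 1/2.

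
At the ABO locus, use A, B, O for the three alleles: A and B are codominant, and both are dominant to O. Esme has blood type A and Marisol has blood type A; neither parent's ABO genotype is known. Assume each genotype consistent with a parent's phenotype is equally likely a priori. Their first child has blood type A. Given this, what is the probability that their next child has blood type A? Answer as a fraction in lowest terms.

Possible genotypes: Esme ∈ {AA, AO}; Marisol ∈ {AA, AO}.
Weight each parental genotype pair by prior × P(type-A child):
  AA × AA: posterior weight 4/15; P(next child type A) = 1.
  AA × AO: posterior weight 4/15; P(next child type A) = 1.
  AO × AA: posterior weight 4/15; P(next child type A) = 1.
  AO × AO: posterior weight 1/5; P(next child type A) = 3/4.
Weighted sum = 19/20.

19/20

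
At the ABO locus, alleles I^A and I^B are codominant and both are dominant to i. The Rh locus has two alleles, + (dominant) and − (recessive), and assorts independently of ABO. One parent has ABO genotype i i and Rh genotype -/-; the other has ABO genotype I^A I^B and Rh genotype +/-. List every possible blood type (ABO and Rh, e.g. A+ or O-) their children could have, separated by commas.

A+, A-, B+, B-

Gametes from i i × I^A I^B give offspring ABO genotypes I^A i, I^B i, i.e. phenotypes A, B.
Rh cross -/- × +/- → phenotypes Rh+, Rh-.
Combining independently: A+, A-, B+, B-.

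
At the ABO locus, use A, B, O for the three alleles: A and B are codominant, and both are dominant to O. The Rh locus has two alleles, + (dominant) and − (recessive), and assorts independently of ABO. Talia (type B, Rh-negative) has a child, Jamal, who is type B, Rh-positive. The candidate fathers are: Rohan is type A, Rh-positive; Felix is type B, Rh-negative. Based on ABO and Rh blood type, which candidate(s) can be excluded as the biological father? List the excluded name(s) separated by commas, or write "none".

Felix

A candidate is excluded only if no genotype consistent with his phenotype could produce a type B, Rh-positive child with a type B, Rh-negative mother.
Felix (type B, Rh-): no genotype consistent with that phenotype can produce a type-B Rh+ child with a type-B mother.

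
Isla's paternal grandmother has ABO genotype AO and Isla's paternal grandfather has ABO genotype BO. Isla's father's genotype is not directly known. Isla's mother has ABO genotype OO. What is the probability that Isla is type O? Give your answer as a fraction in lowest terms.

Isla's father's ABO genotype from AO × BO: 1/4 AB, 1/4 AO, 1/4 BO, 1/4 OO.
Crossing each possibility with the mother OO and summing P(type O): 1/4·0 + 1/4·1/2 + 1/4·1/2 + 1/4·1 = 1/2.

1/2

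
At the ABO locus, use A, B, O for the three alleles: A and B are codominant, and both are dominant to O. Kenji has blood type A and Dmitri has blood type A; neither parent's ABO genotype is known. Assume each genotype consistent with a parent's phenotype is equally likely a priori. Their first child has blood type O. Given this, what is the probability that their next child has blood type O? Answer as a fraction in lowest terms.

1/4

Possible genotypes: Kenji ∈ {AA, AO}; Dmitri ∈ {AA, AO}.
Weight each parental genotype pair by prior × P(type-O child):
  AO × AO: posterior weight 1; P(next child type O) = 1/4.
Weighted sum = 1/4.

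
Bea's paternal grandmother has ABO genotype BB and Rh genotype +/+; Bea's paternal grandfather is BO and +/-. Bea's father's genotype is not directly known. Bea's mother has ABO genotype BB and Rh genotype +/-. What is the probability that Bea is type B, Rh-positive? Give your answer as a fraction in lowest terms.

7/8

Bea's father's ABO genotype from BB × BO: 1/2 BB, 1/2 BO.
Crossing each possibility with the mother BB and summing P(type B): 1/2·1 + 1/2·1 = 1.
Similarly for Rh via the father's Rh distribution: P(Rh+) = 7/8.
Independent loci: 1 × 7/8 = 7/8.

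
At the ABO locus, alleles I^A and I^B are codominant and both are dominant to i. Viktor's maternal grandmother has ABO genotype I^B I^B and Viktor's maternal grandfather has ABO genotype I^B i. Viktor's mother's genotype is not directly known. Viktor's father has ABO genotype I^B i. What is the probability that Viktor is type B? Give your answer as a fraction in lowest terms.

Viktor's mother's ABO genotype from I^B I^B × I^B i: 1/2 I^B I^B, 1/2 I^B i.
Crossing each possibility with the father I^B i and summing P(type B): 1/2·1 + 1/2·3/4 = 7/8.

7/8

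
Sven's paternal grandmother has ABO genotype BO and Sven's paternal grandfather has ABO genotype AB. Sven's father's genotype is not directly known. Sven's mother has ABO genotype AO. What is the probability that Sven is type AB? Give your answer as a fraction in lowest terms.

Sven's father's ABO genotype from BO × AB: 1/4 AB, 1/4 AO, 1/4 BB, 1/4 BO.
Crossing each possibility with the mother AO and summing P(type AB): 1/4·1/4 + 1/4·0 + 1/4·1/2 + 1/4·1/4 = 1/4.

1/4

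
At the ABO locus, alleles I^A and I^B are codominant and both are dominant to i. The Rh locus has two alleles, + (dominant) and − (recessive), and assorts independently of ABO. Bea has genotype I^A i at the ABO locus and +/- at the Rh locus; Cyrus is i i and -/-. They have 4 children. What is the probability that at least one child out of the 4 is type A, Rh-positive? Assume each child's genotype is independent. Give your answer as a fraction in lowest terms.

175/256

ABO cross I^A i × i i → 1/2 O, 1/2 A.
Rh cross +/- × -/- → 1/2 Rh+, 1/2 Rh-; so P(type A, Rh-positive) = 1/2 × 1/2 = 1/4 per child.
P(none) = (3/4)^4 = 81/256; P(at least one) = 1 − 81/256 = 175/256.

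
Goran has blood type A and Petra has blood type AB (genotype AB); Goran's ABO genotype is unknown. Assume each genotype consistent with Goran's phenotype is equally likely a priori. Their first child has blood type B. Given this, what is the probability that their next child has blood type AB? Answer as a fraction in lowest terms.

1/4

Possible genotypes: Goran ∈ {AA, AO}; Petra ∈ {AB}.
Weight each parental genotype pair by prior × P(type-B child):
  AO × AB: posterior weight 1; P(next child type AB) = 1/4.
Weighted sum = 1/4.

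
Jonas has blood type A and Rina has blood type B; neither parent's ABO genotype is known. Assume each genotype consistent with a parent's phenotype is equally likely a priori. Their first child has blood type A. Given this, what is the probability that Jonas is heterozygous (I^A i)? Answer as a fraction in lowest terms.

Possible genotypes: Jonas ∈ {I^A I^A, I^A i}; Rina ∈ {I^B I^B, I^B i}.
Weight each parental genotype pair by prior × P(type-A child):
  I^A I^A × I^B i: posterior weight 2/3.
  I^A i × I^B i: posterior weight 1/3.
Sum the posterior weight over pairs where Jonas is I^A i: 1/3.

1/3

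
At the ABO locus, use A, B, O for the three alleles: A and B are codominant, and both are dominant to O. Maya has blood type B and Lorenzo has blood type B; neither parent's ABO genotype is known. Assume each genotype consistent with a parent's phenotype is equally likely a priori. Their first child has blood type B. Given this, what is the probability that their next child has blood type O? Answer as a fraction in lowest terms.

Possible genotypes: Maya ∈ {BB, BO}; Lorenzo ∈ {BB, BO}.
Weight each parental genotype pair by prior × P(type-B child):
  BB × BB: posterior weight 4/15; P(next child type O) = 0.
  BB × BO: posterior weight 4/15; P(next child type O) = 0.
  BO × BB: posterior weight 4/15; P(next child type O) = 0.
  BO × BO: posterior weight 1/5; P(next child type O) = 1/4.
Weighted sum = 1/20.

1/20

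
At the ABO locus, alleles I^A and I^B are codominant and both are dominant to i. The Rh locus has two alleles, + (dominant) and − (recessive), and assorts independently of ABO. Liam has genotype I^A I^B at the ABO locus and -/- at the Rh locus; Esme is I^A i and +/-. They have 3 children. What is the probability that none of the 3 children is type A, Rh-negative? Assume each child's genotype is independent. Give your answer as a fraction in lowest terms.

27/64

ABO cross I^A I^B × I^A i → 1/2 A, 1/4 B, 1/4 AB.
Rh cross -/- × +/- → 1/2 Rh+, 1/2 Rh-; so P(type A, Rh-negative) = 1/2 × 1/2 = 1/4 per child.
P(not type A, Rh-negative) = 3/4 for one child; (3/4)^3 = 27/64.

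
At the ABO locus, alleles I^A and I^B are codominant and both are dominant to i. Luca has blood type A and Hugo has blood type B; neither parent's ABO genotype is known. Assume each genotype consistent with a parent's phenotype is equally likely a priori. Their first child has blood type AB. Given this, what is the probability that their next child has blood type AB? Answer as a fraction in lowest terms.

25/36

Possible genotypes: Luca ∈ {I^A I^A, I^A i}; Hugo ∈ {I^B I^B, I^B i}.
Weight each parental genotype pair by prior × P(type-AB child):
  I^A I^A × I^B I^B: posterior weight 4/9; P(next child type AB) = 1.
  I^A I^A × I^B i: posterior weight 2/9; P(next child type AB) = 1/2.
  I^A i × I^B I^B: posterior weight 2/9; P(next child type AB) = 1/2.
  I^A i × I^B i: posterior weight 1/9; P(next child type AB) = 1/4.
Weighted sum = 25/36.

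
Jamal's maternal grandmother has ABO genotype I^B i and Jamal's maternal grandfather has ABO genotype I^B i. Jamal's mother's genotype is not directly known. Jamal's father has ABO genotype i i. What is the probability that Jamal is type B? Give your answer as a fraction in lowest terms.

Jamal's mother's ABO genotype from I^B i × I^B i: 1/4 I^B I^B, 1/2 I^B i, 1/4 i i.
Crossing each possibility with the father i i and summing P(type B): 1/4·1 + 1/2·1/2 + 1/4·0 = 1/2.

1/2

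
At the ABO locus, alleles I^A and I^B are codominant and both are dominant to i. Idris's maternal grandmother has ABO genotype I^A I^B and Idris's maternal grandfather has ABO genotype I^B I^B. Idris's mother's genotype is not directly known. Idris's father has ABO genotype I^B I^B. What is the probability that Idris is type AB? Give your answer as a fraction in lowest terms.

1/4

Idris's mother's ABO genotype from I^A I^B × I^B I^B: 1/2 I^A I^B, 1/2 I^B I^B.
Crossing each possibility with the father I^B I^B and summing P(type AB): 1/2·1/2 + 1/2·0 = 1/4.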